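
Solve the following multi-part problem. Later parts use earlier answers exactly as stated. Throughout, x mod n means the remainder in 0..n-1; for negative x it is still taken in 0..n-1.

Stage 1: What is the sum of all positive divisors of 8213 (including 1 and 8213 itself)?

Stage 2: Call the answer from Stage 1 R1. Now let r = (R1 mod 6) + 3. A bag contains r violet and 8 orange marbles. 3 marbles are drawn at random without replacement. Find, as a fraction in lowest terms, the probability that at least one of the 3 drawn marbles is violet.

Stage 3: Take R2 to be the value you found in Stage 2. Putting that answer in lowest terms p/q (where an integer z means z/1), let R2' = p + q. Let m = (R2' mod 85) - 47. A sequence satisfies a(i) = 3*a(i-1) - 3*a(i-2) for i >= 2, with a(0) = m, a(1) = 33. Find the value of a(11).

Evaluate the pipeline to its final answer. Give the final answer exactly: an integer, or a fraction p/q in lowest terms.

Stage 1: 8213 = 43 * 191; sigma = (1 + 43) * (1 + 191) = 44 * 192 = 8448; answer 8448
Stage 2: R1 = 8448; r = 3; total draws C(11,3) = 165; complement C(8,3) = 56; favorable 165 - 56 = 109; P = 109/165; answer 109/165
Stage 3: R2 = 109/165; threaded value p + q = 274; m = -28; a(2) = 3*(33) - 3*(-28) = 183; iterating: a(2)=183, a(3)=450, a(4)=801, a(5)=1053, a(6)=756, a(7)=-891, a(8)=-4941, a(9)=-12150, a(10)=-21627, a(11)=-28431; answer -28431

-28431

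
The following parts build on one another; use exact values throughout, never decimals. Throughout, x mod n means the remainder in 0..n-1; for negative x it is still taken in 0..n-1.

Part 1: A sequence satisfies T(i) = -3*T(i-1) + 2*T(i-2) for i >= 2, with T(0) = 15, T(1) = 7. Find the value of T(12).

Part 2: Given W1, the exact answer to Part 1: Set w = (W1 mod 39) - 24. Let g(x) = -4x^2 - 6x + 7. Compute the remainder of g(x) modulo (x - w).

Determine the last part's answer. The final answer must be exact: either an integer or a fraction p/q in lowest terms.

-263

Part 1: T(2) = -3*(7) + 2*(15) = 9; iterating: T(2)=9, T(3)=-13, T(4)=57, T(5)=-197, T(6)=705, T(7)=-2509, T(8)=8937, T(9)=-31829, T(10)=113361, T(11)=-403741, T(12)=1437945; answer 1437945
Part 2: W1 = 1437945; w = -9; remainder = value at the root: -4*(-9)^2 - 6*(-9)^1 + 7 = (-324) + (54) + (7) = -263; answer -263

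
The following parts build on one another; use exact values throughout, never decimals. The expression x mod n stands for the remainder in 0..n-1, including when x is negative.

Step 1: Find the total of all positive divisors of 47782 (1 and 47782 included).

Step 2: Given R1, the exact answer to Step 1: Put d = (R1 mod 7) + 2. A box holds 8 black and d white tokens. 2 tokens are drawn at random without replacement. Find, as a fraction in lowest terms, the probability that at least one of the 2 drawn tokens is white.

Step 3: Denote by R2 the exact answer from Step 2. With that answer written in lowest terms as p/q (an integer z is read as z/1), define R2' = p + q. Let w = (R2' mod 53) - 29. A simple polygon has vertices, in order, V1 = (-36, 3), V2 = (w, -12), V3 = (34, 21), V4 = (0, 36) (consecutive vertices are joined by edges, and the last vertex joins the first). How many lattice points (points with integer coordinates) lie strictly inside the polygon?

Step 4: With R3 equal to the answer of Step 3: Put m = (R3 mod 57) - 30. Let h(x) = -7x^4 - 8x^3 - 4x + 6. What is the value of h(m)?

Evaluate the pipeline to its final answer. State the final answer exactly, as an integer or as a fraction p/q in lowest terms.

Step 1: 47782 = 2 * 7 * 3413; sigma = (1 + 2) * (1 + 7) * (1 + 3413) = 3 * 8 * 3414 = 81936; answer 81936
Step 2: R1 = 81936; d = 3; total draws C(11,2) = 55; complement C(8,2) = 28; favorable 55 - 28 = 27; P = 27/55; answer 27/55
Step 3: R2 = 27/55; threaded value p + q = 82; w = 0; cross terms: (-36*-12 - 0*3)=432, (0*21 - 34*-12)=408, (34*36 - 0*21)=1224, (0*3 - -36*36)=1296; twice the area = |3360| = 3360; area = 1680; boundary points = 3 + 1 + 1 + 3 = 8; strictly interior points = area - boundary/2 + 1 = 1677; answer 1677
Step 4: R3 = 1677; m = -6; -7*(-6)^4 - 8*(-6)^3 - 4*(-6)^1 + 6 = (-9072) + (1728) + (24) + (6) = -7314; answer -7314

-7314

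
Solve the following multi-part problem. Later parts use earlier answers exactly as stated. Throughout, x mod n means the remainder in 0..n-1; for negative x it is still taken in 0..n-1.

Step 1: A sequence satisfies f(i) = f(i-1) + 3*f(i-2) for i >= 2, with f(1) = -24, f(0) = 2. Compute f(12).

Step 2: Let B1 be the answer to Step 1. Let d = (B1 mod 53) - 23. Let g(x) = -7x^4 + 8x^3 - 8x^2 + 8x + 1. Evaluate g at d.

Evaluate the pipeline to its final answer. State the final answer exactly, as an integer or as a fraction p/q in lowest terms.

Step 1: f(2) = 1*(-24) + 3*(2) = -18; iterating: f(2)=-18, f(3)=-90, f(4)=-144, f(5)=-414, f(6)=-846, f(7)=-2088, f(8)=-4626, f(9)=-10890, f(10)=-24768, f(11)=-57438, f(12)=-131742; answer -131742
Step 2: B1 = -131742; d = -7; -7*(-7)^4 + 8*(-7)^3 - 8*(-7)^2 + 8*(-7)^1 + 1 = (-16807) + (-2744) + (-392) + (-56) + (1) = -19998; answer -19998

-19998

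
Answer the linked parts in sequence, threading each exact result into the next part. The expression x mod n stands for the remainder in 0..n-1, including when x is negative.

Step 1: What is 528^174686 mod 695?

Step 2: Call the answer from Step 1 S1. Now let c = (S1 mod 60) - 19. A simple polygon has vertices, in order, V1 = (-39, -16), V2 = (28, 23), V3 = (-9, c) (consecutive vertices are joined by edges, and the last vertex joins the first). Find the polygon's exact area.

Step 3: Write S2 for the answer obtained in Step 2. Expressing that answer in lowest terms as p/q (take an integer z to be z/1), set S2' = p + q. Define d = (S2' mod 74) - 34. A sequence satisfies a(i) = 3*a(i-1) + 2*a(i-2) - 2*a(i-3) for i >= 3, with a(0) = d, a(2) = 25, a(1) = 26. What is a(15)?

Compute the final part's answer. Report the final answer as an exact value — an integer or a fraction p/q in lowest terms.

Step 1: squarings mod 695: 528^1=528, 528^2=89, 528^4=276, 528^8=421, 528^16=16, 528^32=256, 528^64=206, 528^128=41, 528^256=291, 528^512=586, 528^1024=66, 528^2048=186, 528^4096=541, 528^8192=86, 528^16384=446, 528^32768=146, 528^65536=466, 528^131072=316; 528^174686 = 528^2 * 528^4 * 528^8 * 528^16 * 528^64 * 528^512 * 528^2048 * 528^8192 * 528^32768 * 528^131072 = 464 (mod 695); answer 464
Step 2: S1 = 464; c = 25; cross terms: (-39*23 - 28*-16)=-449, (28*25 - -9*23)=907, (-9*-16 - -39*25)=1119; twice the area = |1577| = 1577; area = 1577/2; answer 1577/2
Step 3: S2 = 1577/2; threaded value p + q = 1579; d = -9; a(3) = 3*(25) + 2*(26) - 2*(-9) = 145; iterating: a(3)=145, a(4)=433, a(5)=1539, a(6)=5193, a(7)=17791, a(8)=60681, a(9)=207239, a(10)=707497, a(11)=2415607, a(12)=8247337, a(13)=28158231, a(14)=96138153, a(15)=328236247; answer 328236247

328236247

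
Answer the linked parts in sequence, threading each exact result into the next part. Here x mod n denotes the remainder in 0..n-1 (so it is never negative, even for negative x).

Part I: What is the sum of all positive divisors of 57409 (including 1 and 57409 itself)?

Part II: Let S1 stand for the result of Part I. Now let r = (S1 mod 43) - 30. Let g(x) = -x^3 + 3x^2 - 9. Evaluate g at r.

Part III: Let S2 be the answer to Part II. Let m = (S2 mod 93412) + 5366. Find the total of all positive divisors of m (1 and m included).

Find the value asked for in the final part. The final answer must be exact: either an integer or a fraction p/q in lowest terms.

Part I: 57409 = 11 * 17 * 307; sigma = (1 + 11) * (1 + 17) * (1 + 307) = 12 * 18 * 308 = 66528; answer 66528
Part II: S1 = 66528; r = -23; -1*(-23)^3 + 3*(-23)^2 - 9 = (12167) + (1587) + (-9) = 13745; answer 13745
Part III: S2 = 13745; m = 19111; 19111 = 29 * 659; sigma = (1 + 29) * (1 + 659) = 30 * 660 = 19800; answer 19800

19800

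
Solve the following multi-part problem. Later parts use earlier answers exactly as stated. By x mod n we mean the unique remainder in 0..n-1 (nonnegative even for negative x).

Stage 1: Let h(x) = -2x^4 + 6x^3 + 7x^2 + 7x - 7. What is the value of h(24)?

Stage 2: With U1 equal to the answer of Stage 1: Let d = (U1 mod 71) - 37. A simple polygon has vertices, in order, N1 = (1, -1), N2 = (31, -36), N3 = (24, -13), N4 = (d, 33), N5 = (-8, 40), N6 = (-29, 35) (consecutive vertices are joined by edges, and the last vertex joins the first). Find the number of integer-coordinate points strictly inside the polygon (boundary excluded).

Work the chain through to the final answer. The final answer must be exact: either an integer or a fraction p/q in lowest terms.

Stage 1: -2*(24)^4 + 6*(24)^3 + 7*(24)^2 + 7*(24)^1 - 7 = (-663552) + (82944) + (4032) + (168) + (-7) = -576415; answer -576415
Stage 2: U1 = -576415; d = -3; cross terms: (1*-36 - 31*-1)=-5, (31*-13 - 24*-36)=461, (24*33 - -3*-13)=753, (-3*40 - -8*33)=144, (-8*35 - -29*40)=880, (-29*-1 - 1*35)=-6; twice the area = |2227| = 2227; area = 2227/2; boundary points = 5 + 1 + 1 + 1 + 1 + 6 = 15; strictly interior points = area - boundary/2 + 1 = 1107; answer 1107

1107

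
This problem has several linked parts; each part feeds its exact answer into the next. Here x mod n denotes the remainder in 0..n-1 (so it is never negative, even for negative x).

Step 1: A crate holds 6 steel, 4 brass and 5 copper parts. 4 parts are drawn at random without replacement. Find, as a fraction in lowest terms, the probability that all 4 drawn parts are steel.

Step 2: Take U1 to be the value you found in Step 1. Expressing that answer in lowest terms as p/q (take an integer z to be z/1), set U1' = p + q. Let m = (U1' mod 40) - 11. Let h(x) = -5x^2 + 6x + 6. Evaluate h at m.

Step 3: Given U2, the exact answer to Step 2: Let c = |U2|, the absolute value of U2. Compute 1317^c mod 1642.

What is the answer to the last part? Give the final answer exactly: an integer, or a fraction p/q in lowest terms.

Step 1: total draws C(15,4) = 1365; favorable C(6,4) = 15; P = 1/91; answer 1/91
Step 2: U1 = 1/91; threaded value p + q = 92; m = 1; -5*(1)^2 + 6*(1)^1 + 6 = (-5) + (6) + (6) = 7; answer 7
Step 3: U2 = 7; c = 7; squarings mod 1642: 1317^1=1317, 1317^2=537, 1317^4=1019; 1317^7 = 1317^1 * 1317^2 * 1317^4 = 761 (mod 1642); answer 761

761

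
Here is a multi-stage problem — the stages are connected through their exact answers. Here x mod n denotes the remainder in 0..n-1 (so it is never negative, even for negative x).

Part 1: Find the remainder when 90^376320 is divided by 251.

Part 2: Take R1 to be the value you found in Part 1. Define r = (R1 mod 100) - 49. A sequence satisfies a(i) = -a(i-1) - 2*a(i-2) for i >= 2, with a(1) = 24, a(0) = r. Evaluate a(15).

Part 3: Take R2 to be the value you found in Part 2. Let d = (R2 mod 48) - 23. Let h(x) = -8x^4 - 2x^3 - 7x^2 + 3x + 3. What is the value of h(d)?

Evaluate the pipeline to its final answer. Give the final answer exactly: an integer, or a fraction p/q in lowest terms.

Part 1: squarings mod 251: 90^1=90, 90^2=68, 90^4=106, 90^8=192, 90^16=218, 90^32=85, 90^64=197, 90^128=155, 90^256=180, 90^512=21, 90^1024=190, 90^2048=207, 90^4096=179, 90^8192=164, 90^16384=39, 90^32768=15, 90^65536=225, 90^131072=174, 90^262144=156; 90^376320 = 90^512 * 90^1024 * 90^2048 * 90^4096 * 90^8192 * 90^32768 * 90^65536 * 90^262144 = 69 (mod 251); answer 69
Part 2: R1 = 69; r = 20; a(2) = -1*(24) - 2*(20) = -64; iterating: a(2)=-64, a(3)=16, a(4)=112, a(5)=-144, a(6)=-80, a(7)=368, a(8)=-208, a(9)=-528, a(10)=944, a(11)=112, a(12)=-2000, a(13)=1776, a(14)=2224, a(15)=-5776; answer -5776
Part 3: R2 = -5776; d = 9; -8*(9)^4 - 2*(9)^3 - 7*(9)^2 + 3*(9)^1 + 3 = (-52488) + (-1458) + (-567) + (27) + (3) = -54483; answer -54483

-54483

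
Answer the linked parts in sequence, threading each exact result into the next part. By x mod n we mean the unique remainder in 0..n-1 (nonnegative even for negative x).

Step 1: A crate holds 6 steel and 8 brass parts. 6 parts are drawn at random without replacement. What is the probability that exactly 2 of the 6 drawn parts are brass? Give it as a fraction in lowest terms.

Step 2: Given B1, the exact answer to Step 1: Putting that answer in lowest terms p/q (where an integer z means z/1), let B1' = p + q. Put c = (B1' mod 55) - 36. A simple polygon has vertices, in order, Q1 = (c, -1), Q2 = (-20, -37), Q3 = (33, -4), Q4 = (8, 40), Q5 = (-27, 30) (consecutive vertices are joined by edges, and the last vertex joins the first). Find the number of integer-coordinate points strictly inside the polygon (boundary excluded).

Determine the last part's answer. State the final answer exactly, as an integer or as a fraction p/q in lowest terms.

1417

Step 1: total draws C(14,6) = 3003; favorable C(8,2)*C(6,4) = 420; P = 20/143; answer 20/143
Step 2: B1 = 20/143; threaded value p + q = 163; c = 17; cross terms: (17*-37 - -20*-1)=-649, (-20*-4 - 33*-37)=1301, (33*40 - 8*-4)=1352, (8*30 - -27*40)=1320, (-27*-1 - 17*30)=-483; twice the area = |2841| = 2841; area = 2841/2; boundary points = 1 + 1 + 1 + 5 + 1 = 9; strictly interior points = area - boundary/2 + 1 = 1417; answer 1417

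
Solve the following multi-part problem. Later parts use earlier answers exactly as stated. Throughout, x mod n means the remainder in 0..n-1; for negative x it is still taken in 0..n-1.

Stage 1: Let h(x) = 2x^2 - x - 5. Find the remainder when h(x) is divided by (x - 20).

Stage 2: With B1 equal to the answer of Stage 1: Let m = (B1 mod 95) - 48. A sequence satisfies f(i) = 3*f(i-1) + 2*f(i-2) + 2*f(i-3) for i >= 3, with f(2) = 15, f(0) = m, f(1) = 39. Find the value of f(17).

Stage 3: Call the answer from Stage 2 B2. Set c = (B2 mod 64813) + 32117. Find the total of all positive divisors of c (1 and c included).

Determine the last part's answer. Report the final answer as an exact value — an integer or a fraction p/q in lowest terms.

Stage 1: remainder = value at the root: 2*(20)^2 - 1*(20)^1 - 5 = (800) + (-20) + (-5) = 775; answer 775
Stage 2: B1 = 775; m = -33; f(3) = 3*(15) + 2*(39) + 2*(-33) = 57; iterating: f(3)=57, f(4)=279, f(5)=981, f(6)=3615, f(7)=13365, f(8)=49287, f(9)=181821, f(10)=670767, f(11)=2474517, f(12)=9128727, f(13)=33676749, f(14)=124236735, f(15)=458321157, f(16)=1690790439, f(17)=6237487101; answer 6237487101
Stage 3: B2 = 6237487101; c = 45724; 45724 = 2^2 * 7 * 23 * 71; sigma = (1 + 2 + 4) * (1 + 7) * (1 + 23) * (1 + 71) = 7 * 8 * 24 * 72 = 96768; answer 96768

96768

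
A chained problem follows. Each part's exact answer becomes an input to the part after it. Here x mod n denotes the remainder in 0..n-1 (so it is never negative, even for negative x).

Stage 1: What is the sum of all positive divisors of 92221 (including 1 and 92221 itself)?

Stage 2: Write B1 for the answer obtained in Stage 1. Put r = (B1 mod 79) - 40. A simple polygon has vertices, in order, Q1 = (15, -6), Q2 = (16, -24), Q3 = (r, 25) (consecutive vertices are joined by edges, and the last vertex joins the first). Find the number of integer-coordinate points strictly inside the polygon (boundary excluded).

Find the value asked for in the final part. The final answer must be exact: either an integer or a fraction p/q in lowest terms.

Stage 1: 92221 is prime, so its only divisors are 1 and 92221; sigma = 1 + 92221 = 92222; answer 92222
Stage 2: B1 = 92222; r = -11; cross terms: (15*-24 - 16*-6)=-264, (16*25 - -11*-24)=136, (-11*-6 - 15*25)=-309; twice the area = |-437| = 437; area = 437/2; boundary points = 1 + 1 + 1 = 3; strictly interior points = area - boundary/2 + 1 = 218; answer 218

218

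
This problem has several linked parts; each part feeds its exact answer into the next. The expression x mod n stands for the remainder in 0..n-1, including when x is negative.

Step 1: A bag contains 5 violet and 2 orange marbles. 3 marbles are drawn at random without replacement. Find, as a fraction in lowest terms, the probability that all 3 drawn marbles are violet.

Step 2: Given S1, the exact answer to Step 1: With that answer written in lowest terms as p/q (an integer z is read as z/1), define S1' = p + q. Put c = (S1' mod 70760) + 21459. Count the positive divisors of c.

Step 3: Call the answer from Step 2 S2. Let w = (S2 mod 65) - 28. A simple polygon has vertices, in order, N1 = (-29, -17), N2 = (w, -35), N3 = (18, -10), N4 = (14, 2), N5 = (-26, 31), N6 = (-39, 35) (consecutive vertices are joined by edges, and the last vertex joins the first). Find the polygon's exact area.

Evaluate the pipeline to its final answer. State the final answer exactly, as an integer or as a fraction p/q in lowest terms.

2086

Step 1: total draws C(7,3) = 35; favorable C(5,3) = 10; P = 2/7; answer 2/7
Step 2: S1 = 2/7; threaded value p + q = 9; c = 21468; 21468 = 2^2 * 3 * 1789; number of divisors = (2+1) * (1+1) * (1+1) = 12; answer 12
Step 3: S2 = 12; w = -16; cross terms: (-29*-35 - -16*-17)=743, (-16*-10 - 18*-35)=790, (18*2 - 14*-10)=176, (14*31 - -26*2)=486, (-26*35 - -39*31)=299, (-39*-17 - -29*35)=1678; twice the area = |4172| = 4172; area = 2086; answer 2086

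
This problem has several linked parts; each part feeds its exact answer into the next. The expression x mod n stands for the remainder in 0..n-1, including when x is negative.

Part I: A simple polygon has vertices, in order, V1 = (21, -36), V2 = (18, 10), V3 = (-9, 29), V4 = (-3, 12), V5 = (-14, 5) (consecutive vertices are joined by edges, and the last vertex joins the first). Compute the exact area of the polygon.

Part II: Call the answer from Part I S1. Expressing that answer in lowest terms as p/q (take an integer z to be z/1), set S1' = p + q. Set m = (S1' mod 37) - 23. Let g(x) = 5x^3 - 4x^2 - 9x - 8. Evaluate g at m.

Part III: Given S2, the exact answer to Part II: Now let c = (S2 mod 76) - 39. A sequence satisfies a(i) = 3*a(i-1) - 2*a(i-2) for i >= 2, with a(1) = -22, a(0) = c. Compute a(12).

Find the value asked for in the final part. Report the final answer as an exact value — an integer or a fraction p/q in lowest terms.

Part I: cross terms: (21*10 - 18*-36)=858, (18*29 - -9*10)=612, (-9*12 - -3*29)=-21, (-3*5 - -14*12)=153, (-14*-36 - 21*5)=399; twice the area = |2001| = 2001; area = 2001/2; answer 2001/2
Part II: S1 = 2001/2; threaded value p + q = 2003; m = -18; 5*(-18)^3 - 4*(-18)^2 - 9*(-18)^1 - 8 = (-29160) + (-1296) + (162) + (-8) = -30302; answer -30302
Part III: S2 = -30302; c = -17; a(2) = 3*(-22) - 2*(-17) = -32; iterating: a(2)=-32, a(3)=-52, a(4)=-92, a(5)=-172, a(6)=-332, a(7)=-652, a(8)=-1292, a(9)=-2572, a(10)=-5132, a(11)=-10252, a(12)=-20492; answer -20492

-20492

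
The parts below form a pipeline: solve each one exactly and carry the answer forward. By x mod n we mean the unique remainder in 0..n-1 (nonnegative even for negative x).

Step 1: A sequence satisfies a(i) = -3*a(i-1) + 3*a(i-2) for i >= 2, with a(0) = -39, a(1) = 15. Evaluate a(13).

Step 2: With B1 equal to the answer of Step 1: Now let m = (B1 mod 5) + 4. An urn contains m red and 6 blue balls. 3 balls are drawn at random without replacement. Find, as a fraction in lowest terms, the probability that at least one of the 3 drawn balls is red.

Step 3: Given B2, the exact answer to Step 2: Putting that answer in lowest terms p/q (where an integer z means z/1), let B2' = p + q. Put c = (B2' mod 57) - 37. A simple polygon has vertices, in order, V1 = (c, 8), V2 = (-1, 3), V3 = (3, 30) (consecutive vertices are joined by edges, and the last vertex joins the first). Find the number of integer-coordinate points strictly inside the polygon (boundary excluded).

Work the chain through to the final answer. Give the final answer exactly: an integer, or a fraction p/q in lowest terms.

Step 1: a(2) = -3*(15) + 3*(-39) = -162; iterating: a(2)=-162, a(3)=531, a(4)=-2079, a(5)=7830, a(6)=-29727, a(7)=112671, a(8)=-427194, a(9)=1619595, a(10)=-6140367, a(11)=23279886, a(12)=-88260759, a(13)=334621935; answer 334621935
Step 2: B1 = 334621935; m = 4; total draws C(10,3) = 120; complement C(6,3) = 20; favorable 120 - 20 = 100; P = 5/6; answer 5/6
Step 3: B2 = 5/6; threaded value p + q = 11; c = -26; cross terms: (-26*3 - -1*8)=-70, (-1*30 - 3*3)=-39, (3*8 - -26*30)=804; twice the area = |695| = 695; area = 695/2; boundary points = 5 + 1 + 1 = 7; strictly interior points = area - boundary/2 + 1 = 345; answer 345

345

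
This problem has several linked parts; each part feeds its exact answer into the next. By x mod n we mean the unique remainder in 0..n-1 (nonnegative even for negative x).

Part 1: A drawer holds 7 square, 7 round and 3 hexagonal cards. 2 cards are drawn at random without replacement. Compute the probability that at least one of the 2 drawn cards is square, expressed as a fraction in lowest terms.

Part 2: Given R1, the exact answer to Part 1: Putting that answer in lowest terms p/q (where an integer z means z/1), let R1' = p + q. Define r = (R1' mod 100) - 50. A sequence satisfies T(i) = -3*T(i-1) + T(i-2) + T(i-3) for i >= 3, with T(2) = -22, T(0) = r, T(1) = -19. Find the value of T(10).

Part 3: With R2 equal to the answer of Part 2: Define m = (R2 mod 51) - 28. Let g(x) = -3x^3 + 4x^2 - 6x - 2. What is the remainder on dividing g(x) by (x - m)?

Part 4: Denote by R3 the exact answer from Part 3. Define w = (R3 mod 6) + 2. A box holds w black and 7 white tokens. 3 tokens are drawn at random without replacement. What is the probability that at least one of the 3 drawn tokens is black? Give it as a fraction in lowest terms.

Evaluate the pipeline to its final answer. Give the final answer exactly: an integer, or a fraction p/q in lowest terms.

26/33

Part 1: total draws C(17,2) = 136; complement C(10,2) = 45; favorable 136 - 45 = 91; P = 91/136; answer 91/136
Part 2: R1 = 91/136; threaded value p + q = 227; r = -23; T(3) = -3*(-22) + 1*(-19) + 1*(-23) = 24; iterating: T(3)=24, T(4)=-113, T(5)=341, T(6)=-1112, T(7)=3564, T(8)=-11463, T(9)=36841, T(10)=-118422; answer -118422
Part 3: R2 = -118422; m = -28; remainder = value at the root: -3*(-28)^3 + 4*(-28)^2 - 6*(-28)^1 - 2 = (65856) + (3136) + (168) + (-2) = 69158; answer 69158
Part 4: R3 = 69158; w = 4; total draws C(11,3) = 165; complement C(7,3) = 35; favorable 165 - 35 = 130; P = 26/33; answer 26/33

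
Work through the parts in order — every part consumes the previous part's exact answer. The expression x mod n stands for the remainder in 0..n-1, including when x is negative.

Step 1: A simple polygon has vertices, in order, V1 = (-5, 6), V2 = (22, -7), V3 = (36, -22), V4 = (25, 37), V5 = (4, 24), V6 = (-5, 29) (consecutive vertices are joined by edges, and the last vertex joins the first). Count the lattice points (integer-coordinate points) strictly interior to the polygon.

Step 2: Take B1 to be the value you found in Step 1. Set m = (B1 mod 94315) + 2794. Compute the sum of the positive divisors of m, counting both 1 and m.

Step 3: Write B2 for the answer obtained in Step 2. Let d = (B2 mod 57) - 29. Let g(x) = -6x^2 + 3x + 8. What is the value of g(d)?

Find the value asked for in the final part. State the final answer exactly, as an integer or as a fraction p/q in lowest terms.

-5125

Step 1: cross terms: (-5*-7 - 22*6)=-97, (22*-22 - 36*-7)=-232, (36*37 - 25*-22)=1882, (25*24 - 4*37)=452, (4*29 - -5*24)=236, (-5*6 - -5*29)=115; twice the area = |2356| = 2356; area = 1178; boundary points = 1 + 1 + 1 + 1 + 1 + 23 = 28; strictly interior points = area - boundary/2 + 1 = 1165; answer 1165
Step 2: B1 = 1165; m = 3959; 3959 = 37 * 107; sigma = (1 + 37) * (1 + 107) = 38 * 108 = 4104; answer 4104
Step 3: B2 = 4104; d = -29; -6*(-29)^2 + 3*(-29)^1 + 8 = (-5046) + (-87) + (8) = -5125; answer -5125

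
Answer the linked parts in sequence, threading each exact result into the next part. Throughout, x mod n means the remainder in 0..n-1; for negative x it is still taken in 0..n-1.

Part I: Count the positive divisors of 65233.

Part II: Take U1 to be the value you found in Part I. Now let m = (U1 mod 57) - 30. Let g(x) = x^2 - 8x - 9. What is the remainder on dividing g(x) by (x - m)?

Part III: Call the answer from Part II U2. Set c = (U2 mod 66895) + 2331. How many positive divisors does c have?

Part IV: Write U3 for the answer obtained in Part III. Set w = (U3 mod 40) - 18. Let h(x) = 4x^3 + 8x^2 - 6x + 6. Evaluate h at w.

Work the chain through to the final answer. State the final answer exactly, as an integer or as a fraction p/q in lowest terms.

-3134

Part I: 65233 = 7 * 9319; number of divisors = (1+1) * (1+1) = 4; answer 4
Part II: U1 = 4; m = -26; remainder = value at the root: 1*(-26)^2 - 8*(-26)^1 - 9 = (676) + (208) + (-9) = 875; answer 875
Part III: U2 = 875; c = 3206; 3206 = 2 * 7 * 229; number of divisors = (1+1) * (1+1) * (1+1) = 8; answer 8
Part IV: U3 = 8; w = -10; 4*(-10)^3 + 8*(-10)^2 - 6*(-10)^1 + 6 = (-4000) + (800) + (60) + (6) = -3134; answer -3134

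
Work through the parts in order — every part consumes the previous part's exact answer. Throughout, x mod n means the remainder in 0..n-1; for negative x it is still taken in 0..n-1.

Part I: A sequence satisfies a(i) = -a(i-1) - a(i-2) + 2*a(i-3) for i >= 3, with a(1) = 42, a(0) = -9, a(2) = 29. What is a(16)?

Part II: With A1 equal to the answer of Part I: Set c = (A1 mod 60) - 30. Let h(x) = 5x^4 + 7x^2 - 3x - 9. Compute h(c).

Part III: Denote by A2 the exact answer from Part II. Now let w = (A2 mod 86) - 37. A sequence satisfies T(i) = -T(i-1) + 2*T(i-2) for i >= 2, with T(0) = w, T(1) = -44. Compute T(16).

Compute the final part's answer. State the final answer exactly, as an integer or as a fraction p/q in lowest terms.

Part I: a(3) = -1*(29) - 1*(42) + 2*(-9) = -89; iterating: a(3)=-89, a(4)=144, a(5)=3, a(6)=-325, a(7)=610, a(8)=-279, a(9)=-981, a(10)=2480, a(11)=-2057, a(12)=-2385, a(13)=9402, a(14)=-11131, a(15)=-3041, a(16)=32976; answer 32976
Part II: A1 = 32976; c = 6; 5*(6)^4 + 7*(6)^2 - 3*(6)^1 - 9 = (6480) + (252) + (-18) + (-9) = 6705; answer 6705
Part III: A2 = 6705; w = 46; T(2) = -1*(-44) + 2*(46) = 136; iterating: T(2)=136, T(3)=-224, T(4)=496, T(5)=-944, T(6)=1936, T(7)=-3824, T(8)=7696, T(9)=-15344, T(10)=30736, T(11)=-61424, T(12)=122896, T(13)=-245744, T(14)=491536, T(15)=-983024, T(16)=1966096; answer 1966096

1966096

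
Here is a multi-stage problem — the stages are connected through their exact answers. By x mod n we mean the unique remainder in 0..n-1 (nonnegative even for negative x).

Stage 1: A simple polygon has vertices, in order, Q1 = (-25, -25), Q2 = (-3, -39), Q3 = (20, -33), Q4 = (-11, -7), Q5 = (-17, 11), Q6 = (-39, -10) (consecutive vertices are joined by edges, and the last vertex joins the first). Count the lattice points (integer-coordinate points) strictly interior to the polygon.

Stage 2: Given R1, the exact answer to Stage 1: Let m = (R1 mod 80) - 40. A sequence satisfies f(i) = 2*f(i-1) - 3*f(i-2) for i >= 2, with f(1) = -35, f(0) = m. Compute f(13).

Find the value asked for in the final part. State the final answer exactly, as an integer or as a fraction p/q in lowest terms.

Stage 1: cross terms: (-25*-39 - -3*-25)=900, (-3*-33 - 20*-39)=879, (20*-7 - -11*-33)=-503, (-11*11 - -17*-7)=-240, (-17*-10 - -39*11)=599, (-39*-25 - -25*-10)=725; twice the area = |2360| = 2360; area = 1180; boundary points = 2 + 1 + 1 + 6 + 1 + 1 = 12; strictly interior points = area - boundary/2 + 1 = 1175; answer 1175
Stage 2: R1 = 1175; m = 15; f(2) = 2*(-35) - 3*(15) = -115; iterating: f(2)=-115, f(3)=-125, f(4)=95, f(5)=565, f(6)=845, f(7)=-5, f(8)=-2545, f(9)=-5075, f(10)=-2515, f(11)=10195, f(12)=27935, f(13)=25285; answer 25285

25285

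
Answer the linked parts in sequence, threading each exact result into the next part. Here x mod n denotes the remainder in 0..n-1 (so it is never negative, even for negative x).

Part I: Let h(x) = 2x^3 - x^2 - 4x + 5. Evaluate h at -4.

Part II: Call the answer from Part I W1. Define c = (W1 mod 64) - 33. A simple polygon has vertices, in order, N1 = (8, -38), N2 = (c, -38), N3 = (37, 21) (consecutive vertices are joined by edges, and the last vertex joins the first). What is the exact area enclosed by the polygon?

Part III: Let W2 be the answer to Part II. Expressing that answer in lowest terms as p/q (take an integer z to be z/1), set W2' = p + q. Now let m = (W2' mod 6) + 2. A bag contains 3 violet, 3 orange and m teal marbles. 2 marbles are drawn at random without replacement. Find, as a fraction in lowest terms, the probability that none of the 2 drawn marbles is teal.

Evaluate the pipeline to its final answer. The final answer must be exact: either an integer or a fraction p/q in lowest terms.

5/12

Part I: 2*(-4)^3 - 1*(-4)^2 - 4*(-4)^1 + 5 = (-128) + (-16) + (16) + (5) = -123; answer -123
Part II: W1 = -123; c = -28; cross terms: (8*-38 - -28*-38)=-1368, (-28*21 - 37*-38)=818, (37*-38 - 8*21)=-1574; twice the area = |-2124| = 2124; area = 1062; answer 1062
Part III: W2 = 1062; threaded value p + q = 1063; m = 3; total draws C(9,2) = 36; favorable C(6,2) = 15; P = 5/12; answer 5/12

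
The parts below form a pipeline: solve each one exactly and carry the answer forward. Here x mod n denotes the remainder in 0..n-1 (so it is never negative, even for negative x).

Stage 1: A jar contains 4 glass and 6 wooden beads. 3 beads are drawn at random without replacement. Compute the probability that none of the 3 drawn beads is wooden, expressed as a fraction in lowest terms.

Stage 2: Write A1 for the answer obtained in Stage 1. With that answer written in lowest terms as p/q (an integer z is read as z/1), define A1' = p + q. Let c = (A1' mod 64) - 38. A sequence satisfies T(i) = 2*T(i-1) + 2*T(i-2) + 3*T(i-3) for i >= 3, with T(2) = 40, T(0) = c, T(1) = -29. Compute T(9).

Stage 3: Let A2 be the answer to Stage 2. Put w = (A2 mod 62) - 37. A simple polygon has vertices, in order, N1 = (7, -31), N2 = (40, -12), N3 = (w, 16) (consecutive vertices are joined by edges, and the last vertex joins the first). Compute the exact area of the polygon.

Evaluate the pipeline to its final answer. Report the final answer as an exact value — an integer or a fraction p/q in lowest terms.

861

Stage 1: total draws C(10,3) = 120; favorable C(4,3) = 4; P = 1/30; answer 1/30
Stage 2: A1 = 1/30; threaded value p + q = 31; c = -7; T(3) = 2*(40) + 2*(-29) + 3*(-7) = 1; iterating: T(3)=1, T(4)=-5, T(5)=112, T(6)=217, T(7)=643, T(8)=2056, T(9)=6049; answer 6049
Stage 3: A2 = 6049; w = -2; cross terms: (7*-12 - 40*-31)=1156, (40*16 - -2*-12)=616, (-2*-31 - 7*16)=-50; twice the area = |1722| = 1722; area = 861; answer 861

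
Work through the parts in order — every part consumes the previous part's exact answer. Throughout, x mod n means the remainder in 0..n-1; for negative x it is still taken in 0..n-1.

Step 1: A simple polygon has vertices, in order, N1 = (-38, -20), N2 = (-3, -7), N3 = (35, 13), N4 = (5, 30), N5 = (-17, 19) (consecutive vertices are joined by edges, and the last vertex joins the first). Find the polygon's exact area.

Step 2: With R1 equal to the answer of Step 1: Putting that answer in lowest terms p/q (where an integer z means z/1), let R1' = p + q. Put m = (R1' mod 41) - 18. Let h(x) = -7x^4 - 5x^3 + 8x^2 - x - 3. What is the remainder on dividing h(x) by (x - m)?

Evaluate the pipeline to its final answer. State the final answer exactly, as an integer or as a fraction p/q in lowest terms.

-41

Step 1: cross terms: (-38*-7 - -3*-20)=206, (-3*13 - 35*-7)=206, (35*30 - 5*13)=985, (5*19 - -17*30)=605, (-17*-20 - -38*19)=1062; twice the area = |3064| = 3064; area = 1532; answer 1532
Step 2: R1 = 1532; threaded value p + q = 1533; m = -2; remainder = value at the root: -7*(-2)^4 - 5*(-2)^3 + 8*(-2)^2 - 1*(-2)^1 - 3 = (-112) + (40) + (32) + (2) + (-3) = -41; answer -41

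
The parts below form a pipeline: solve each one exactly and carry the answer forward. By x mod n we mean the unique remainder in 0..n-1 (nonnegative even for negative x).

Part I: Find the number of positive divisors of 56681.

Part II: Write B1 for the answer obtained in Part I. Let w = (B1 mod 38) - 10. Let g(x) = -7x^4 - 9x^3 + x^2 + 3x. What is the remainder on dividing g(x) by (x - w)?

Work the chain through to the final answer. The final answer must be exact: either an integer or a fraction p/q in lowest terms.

Part I: 56681 is prime, so its only divisors are 1 and 56681; count = 2; answer 2
Part II: B1 = 2; w = -8; remainder = value at the root: -7*(-8)^4 - 9*(-8)^3 + 1*(-8)^2 + 3*(-8)^1 = (-28672) + (4608) + (64) + (-24) = -24024; answer -24024

-24024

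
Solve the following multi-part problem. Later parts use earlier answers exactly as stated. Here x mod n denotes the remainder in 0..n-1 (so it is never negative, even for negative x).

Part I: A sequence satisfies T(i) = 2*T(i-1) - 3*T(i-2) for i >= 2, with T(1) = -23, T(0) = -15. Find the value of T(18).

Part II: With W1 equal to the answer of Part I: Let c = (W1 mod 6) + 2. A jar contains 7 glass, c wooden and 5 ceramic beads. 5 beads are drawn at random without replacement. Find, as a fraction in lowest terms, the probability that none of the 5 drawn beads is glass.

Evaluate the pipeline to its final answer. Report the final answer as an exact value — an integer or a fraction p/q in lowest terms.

22/323

Part I: T(2) = 2*(-23) - 3*(-15) = -1; iterating: T(2)=-1, T(3)=67, T(4)=137, T(5)=73, T(6)=-265, T(7)=-749, T(8)=-703, T(9)=841, T(10)=3791, T(11)=5059, T(12)=-1255, T(13)=-17687, T(14)=-31609, T(15)=-10157, T(16)=74513, T(17)=179497, T(18)=135455; answer 135455
Part II: W1 = 135455; c = 7; total draws C(19,5) = 11628; favorable C(12,5) = 792; P = 22/323; answer 22/323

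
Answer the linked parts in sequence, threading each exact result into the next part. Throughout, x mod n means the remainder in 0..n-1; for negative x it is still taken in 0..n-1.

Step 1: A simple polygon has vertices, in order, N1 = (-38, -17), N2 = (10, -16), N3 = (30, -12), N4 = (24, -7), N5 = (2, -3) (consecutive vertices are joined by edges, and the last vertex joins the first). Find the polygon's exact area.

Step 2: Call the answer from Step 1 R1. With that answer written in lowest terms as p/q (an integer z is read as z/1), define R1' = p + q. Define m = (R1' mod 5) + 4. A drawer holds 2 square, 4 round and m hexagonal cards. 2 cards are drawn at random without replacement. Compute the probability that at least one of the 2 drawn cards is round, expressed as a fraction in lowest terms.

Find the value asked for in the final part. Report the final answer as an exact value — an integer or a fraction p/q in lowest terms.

34/55

Step 1: cross terms: (-38*-16 - 10*-17)=778, (10*-12 - 30*-16)=360, (30*-7 - 24*-12)=78, (24*-3 - 2*-7)=-58, (2*-17 - -38*-3)=-148; twice the area = |1010| = 1010; area = 505; answer 505
Step 2: R1 = 505; threaded value p + q = 506; m = 5; total draws C(11,2) = 55; complement C(7,2) = 21; favorable 55 - 21 = 34; P = 34/55; answer 34/55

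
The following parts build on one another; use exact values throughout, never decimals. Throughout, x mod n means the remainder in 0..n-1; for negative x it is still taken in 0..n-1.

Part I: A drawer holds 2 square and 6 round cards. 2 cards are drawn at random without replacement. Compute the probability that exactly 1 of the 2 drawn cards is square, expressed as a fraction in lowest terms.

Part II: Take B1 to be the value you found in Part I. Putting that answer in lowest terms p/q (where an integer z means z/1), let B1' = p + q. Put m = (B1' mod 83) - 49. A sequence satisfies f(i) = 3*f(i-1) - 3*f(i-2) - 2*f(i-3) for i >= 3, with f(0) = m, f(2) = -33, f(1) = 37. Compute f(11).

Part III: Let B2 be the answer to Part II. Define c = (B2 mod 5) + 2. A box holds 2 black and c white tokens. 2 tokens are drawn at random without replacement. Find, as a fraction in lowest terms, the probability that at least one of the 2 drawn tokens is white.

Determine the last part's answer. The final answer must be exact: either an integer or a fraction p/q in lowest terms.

9/10

Part I: total draws C(8,2) = 28; favorable C(2,1)*C(6,1) = 12; P = 3/7; answer 3/7
Part II: B1 = 3/7; threaded value p + q = 10; m = -39; f(3) = 3*(-33) - 3*(37) - 2*(-39) = -132; iterating: f(3)=-132, f(4)=-371, f(5)=-651, f(6)=-576, f(7)=967, f(8)=5931, f(9)=16044, f(10)=28405, f(11)=25221; answer 25221
Part III: B2 = 25221; c = 3; total draws C(5,2) = 10; complement C(2,2) = 1; favorable 10 - 1 = 9; P = 9/10; answer 9/10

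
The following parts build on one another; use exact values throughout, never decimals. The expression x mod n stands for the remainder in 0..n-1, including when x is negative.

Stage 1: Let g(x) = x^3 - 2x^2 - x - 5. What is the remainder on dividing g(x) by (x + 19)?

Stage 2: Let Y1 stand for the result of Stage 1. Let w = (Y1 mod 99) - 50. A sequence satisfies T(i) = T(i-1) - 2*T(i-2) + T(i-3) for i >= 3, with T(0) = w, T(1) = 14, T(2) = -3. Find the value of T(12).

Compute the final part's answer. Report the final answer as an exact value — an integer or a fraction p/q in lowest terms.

Stage 1: remainder = value at the root: 1*(-19)^3 - 2*(-19)^2 - 1*(-19)^1 - 5 = (-6859) + (-722) + (19) + (-5) = -7567; answer -7567
Stage 2: Y1 = -7567; w = 6; T(3) = 1*(-3) - 2*(14) + 1*(6) = -25; iterating: T(3)=-25, T(4)=-5, T(5)=42, T(6)=27, T(7)=-62, T(8)=-74, T(9)=77, T(10)=163, T(11)=-65, T(12)=-314; answer -314

-314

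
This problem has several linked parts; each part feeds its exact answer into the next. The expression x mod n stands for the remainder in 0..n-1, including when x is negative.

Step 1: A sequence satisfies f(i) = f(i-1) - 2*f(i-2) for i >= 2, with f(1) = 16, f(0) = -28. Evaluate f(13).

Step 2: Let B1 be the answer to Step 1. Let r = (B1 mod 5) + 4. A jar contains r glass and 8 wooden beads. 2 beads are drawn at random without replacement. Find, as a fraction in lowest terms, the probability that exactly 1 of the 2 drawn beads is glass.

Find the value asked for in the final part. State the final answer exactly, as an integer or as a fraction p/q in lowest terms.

8/15

Step 1: f(2) = 1*(16) - 2*(-28) = 72; iterating: f(2)=72, f(3)=40, f(4)=-104, f(5)=-184, f(6)=24, f(7)=392, f(8)=344, f(9)=-440, f(10)=-1128, f(11)=-248, f(12)=2008, f(13)=2504; answer 2504
Step 2: B1 = 2504; r = 8; total draws C(16,2) = 120; favorable C(8,1)*C(8,1) = 64; P = 8/15; answer 8/15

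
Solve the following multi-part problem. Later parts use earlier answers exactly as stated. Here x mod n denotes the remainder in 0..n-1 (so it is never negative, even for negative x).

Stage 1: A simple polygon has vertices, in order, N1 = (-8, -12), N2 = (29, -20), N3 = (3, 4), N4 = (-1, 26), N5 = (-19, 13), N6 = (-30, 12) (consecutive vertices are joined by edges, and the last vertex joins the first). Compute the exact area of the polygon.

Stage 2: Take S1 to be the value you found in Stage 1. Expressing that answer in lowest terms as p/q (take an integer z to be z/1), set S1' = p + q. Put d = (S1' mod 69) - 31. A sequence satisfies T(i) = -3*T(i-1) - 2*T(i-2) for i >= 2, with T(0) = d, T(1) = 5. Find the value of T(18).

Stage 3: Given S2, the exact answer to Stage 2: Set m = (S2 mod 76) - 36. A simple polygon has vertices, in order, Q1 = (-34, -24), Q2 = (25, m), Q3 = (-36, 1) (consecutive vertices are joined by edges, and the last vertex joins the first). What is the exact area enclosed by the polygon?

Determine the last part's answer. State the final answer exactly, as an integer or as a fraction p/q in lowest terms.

1473/2

Stage 1: cross terms: (-8*-20 - 29*-12)=508, (29*4 - 3*-20)=176, (3*26 - -1*4)=82, (-1*13 - -19*26)=481, (-19*12 - -30*13)=162, (-30*-12 - -8*12)=456; twice the area = |1865| = 1865; area = 1865/2; answer 1865/2
Stage 2: S1 = 1865/2; threaded value p + q = 1867; d = -27; T(2) = -3*(5) - 2*(-27) = 39; iterating: T(2)=39, T(3)=-127, T(4)=303, T(5)=-655, T(6)=1359, T(7)=-2767, T(8)=5583, T(9)=-11215, T(10)=22479, T(11)=-45007, T(12)=90063, T(13)=-180175, T(14)=360399, T(15)=-720847, T(16)=1441743, T(17)=-2883535, T(18)=5767119; answer 5767119
Stage 3: S2 = 5767119; m = -25; cross terms: (-34*-25 - 25*-24)=1450, (25*1 - -36*-25)=-875, (-36*-24 - -34*1)=898; twice the area = |1473| = 1473; area = 1473/2; answer 1473/2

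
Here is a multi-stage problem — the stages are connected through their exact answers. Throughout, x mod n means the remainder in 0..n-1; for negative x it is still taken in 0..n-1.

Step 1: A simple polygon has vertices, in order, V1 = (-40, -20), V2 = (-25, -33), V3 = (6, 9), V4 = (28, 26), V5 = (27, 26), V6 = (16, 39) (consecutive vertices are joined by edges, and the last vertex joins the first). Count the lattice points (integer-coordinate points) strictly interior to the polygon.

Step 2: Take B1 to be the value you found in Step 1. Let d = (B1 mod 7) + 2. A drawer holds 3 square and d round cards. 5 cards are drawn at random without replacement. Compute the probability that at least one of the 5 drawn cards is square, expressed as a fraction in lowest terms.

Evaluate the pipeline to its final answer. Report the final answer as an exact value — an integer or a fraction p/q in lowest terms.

55/56

Step 1: cross terms: (-40*-33 - -25*-20)=820, (-25*9 - 6*-33)=-27, (6*26 - 28*9)=-96, (28*26 - 27*26)=26, (27*39 - 16*26)=637, (16*-20 - -40*39)=1240; twice the area = |2600| = 2600; area = 1300; boundary points = 1 + 1 + 1 + 1 + 1 + 1 = 6; strictly interior points = area - boundary/2 + 1 = 1298; answer 1298
Step 2: B1 = 1298; d = 5; total draws C(8,5) = 56; complement C(5,5) = 1; favorable 56 - 1 = 55; P = 55/56; answer 55/56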